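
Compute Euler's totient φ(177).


Factor n: 177 = 3 × 59
φ(n) = n · ∏(1 - 1/p) over distinct primes p | n
φ(177) = 177 · (1 - 1/3) · (1 - 1/59) = 116

φ(177) = 116


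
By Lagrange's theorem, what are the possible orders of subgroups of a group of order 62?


Lagrange's theorem: |H| divides |G|
|G| = 62
Divisors of 62: 1, 2, 31, 62

Possible subgroup orders: {1, 2, 31, 62}


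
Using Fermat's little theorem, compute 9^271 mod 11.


Fermat's little theorem: if p is prime and gcd(a,p)=1, then a^(p-1) ≡ 1 (mod p)
p = 11 is prime, gcd(9,11) = 1
Reduce exponent: 271 mod 10 = 1
So 9^271 ≡ 9^1 (mod 11)
9^1 mod 11 = 9

9^271 ≡ 9 (mod 11)


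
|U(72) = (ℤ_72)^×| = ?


U(n) is the group of units mod n; |U(n)| = φ(n)
|U(72)| = φ(72) = 24

|U(72) = (ℤ_72)^×| = 24


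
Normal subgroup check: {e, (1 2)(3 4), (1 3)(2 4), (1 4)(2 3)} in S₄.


H = {e, (1 2)(3 4), (1 3)(2 4), (1 4)(2 3)} in S₄
This is the Klein four-group V₄; it is normal in S₄ (it is a union of conjugacy classes)

Yes, normal subgroup


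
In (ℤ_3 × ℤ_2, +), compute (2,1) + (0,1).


Operation: componentwise addition mod (3, 2)
(2,1) + (0,1) = ((a₁+b₁) mod 3, (a₂+b₂) mod 2) with a = (2,1), b = (0,1)

(2,1) + (0,1) = (2,0)


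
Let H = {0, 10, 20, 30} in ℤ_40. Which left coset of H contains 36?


36 + H = {36 + h (mod 40) : h ∈ H}
36+0=36, 36+10=6, 36+20=16, 36+30=26
36 + H = {6, 16, 26, 36} = 6 + H

36 + H = {6, 16, 26, 36}


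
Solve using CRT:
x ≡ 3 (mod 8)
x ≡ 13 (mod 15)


m₁ = 8, m₂ = 15, gcd = 1, so CRT applies. M = m₁·m₂ = 120
Let M₁ = M/m₁ = 15, M₂ = M/m₂ = 8
Find y₁ ≡ M₁⁻¹ (mod m₁): 15⁻¹ ≡ 7 (mod 8)
Find y₂ ≡ M₂⁻¹ (mod m₂): 8⁻¹ ≡ 2 (mod 15)
x = a₁·M₁·y₁ + a₂·M₂·y₂ = 3·15·7 + 13·8·2 = 523
Reduce mod 120: x ≡ 43
Check: 43 mod 8 = 3 ✓, 43 mod 15 = 13 ✓

x ≡ 43 (mod 120)


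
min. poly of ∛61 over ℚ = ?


∛61 satisfies x³ - 61 = 0, irreducible over ℚ (no rational root; 61 is not a perfect cube)

Minimal polynomial: x³ - 61


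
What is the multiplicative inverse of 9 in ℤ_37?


Use the extended Euclidean algorithm to write 1 = 9·s + 37·t; then s mod 37 is the inverse.
Euclidean algorithm:
  9 = 0·37 + 9
  37 = 4·9 + 1
  9 = 9·1 + 0
gcd(9,37) = 1
Back-substitution gives: 9·(-4) + 37·(1) = 1
So 9⁻¹ ≡ -4 ≡ 33 (mod 37)
Check: 9 × 33 = 297 ≡ 1 (mod 37) ✓

9⁻¹ ≡ 33 (mod 37)


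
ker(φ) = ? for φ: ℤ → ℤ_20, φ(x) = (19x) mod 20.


Kernel = preimage of identity
ker(φ) = {x ∈ ℤ : 19x ≡ 0 (mod 20)}. gcd(19,20) = 1, so 19x ≡ 0 (mod 20) ⟺ x ≡ 0 (mod 20/1 = 20). Hence ker(φ) = 20ℤ

ker(φ) = 20ℤ


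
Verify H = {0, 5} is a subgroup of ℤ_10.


Subgroup test for H = {0, 5} in (ℤ_10, +):
(1) 0 ∈ H? Yes
(2) Closure: for all a,b ∈ H, (a+b) mod 10 ∈ H? Yes
(3) Inverses: for all a ∈ H, -a mod 10 ∈ H? Yes

Yes, H is a subgroup of ℤ_10


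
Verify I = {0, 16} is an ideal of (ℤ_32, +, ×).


Check ideal conditions for I = {0, 16} in ℤ_32:
(1) I is an additive subgroup? Yes
(2) For r ∈ ℤ_32 and a ∈ I: r·a ∈ I? Yes

Yes, I is an ideal of ℤ_32


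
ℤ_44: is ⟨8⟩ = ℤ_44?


g generates ℤ_n iff gcd(g, n) = 1
gcd(8, 44) = 4
Since gcd = 4 ≠ 1, ⟨8⟩ has order 11 < 44, so 8 is not a generator.

No, 8 does not generate ℤ_44


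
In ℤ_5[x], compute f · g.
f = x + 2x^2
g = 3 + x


Expand and collect like terms; reduce coefficients mod 5:
x^0: 0·3 = 0 ≡ 0 (mod 5)
x^1: 0·1 + 1·3 = 3 ≡ 3 (mod 5)
x^2: 1·1 + 2·3 = 7 ≡ 2 (mod 5)
x^3: 2·1 = 2 ≡ 2 (mod 5)
Result: 3x + 2x^2 + 2x^3

f · g = 3x + 2x^2 + 2x^3


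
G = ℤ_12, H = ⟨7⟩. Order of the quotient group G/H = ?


|⟨7⟩| = n / gcd(7, 12) = 12 / 1 = 12
H is normal (ℤ_12 is abelian).
|G/H| = |G| / |H| = 12 / 12 = 1

|G/H| = 1


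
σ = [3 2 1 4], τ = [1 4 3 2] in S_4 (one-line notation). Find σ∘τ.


σ∘τ: apply τ first, then σ
1 →τ 1 →σ 3
2 →τ 4 →σ 4
3 →τ 3 →σ 1
4 →τ 2 →σ 2

σ∘τ = [3 4 1 2]


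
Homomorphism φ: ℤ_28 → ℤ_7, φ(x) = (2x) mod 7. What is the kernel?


Kernel = preimage of identity
ker(φ) = {x ∈ ℤ_28 : 2x ≡ 0 (mod 7)}. Since 7 | 28, φ is well-defined. The kernel is the cyclic subgroup ⟨7⟩ of ℤ_28 (order 4), i.e. {0, 7, 14, 21}

ker(φ) = {0, 7, 14, 21}


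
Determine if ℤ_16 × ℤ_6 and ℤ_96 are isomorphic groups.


Comparing ℤ_16 × ℤ_6 and ℤ_96:
gcd(16,6) = 2 ≠ 1. Max element order in ℤ_16×ℤ_6 is lcm(16,6) = 48 < 96, so it has no element of order 96

No, ℤ_16 × ℤ_6 ≇ ℤ_96


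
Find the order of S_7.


|S_n| = n! (number of permutations of n symbols)
|S_7| = 7! = 5040

|S_7| = 5040


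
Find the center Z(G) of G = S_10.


Z(G) = {g ∈ G | gx = xg for all x ∈ G}
S_n is non-abelian for n ≥ 3; Z(S_10) is trivial

Z(S_10) = {e}


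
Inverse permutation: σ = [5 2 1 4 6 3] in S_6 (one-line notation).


To find σ⁻¹, swap domain and range:
σ(1) = 5 → σ⁻¹(5) = 1
σ(2) = 2 → σ⁻¹(2) = 2
σ(3) = 1 → σ⁻¹(1) = 3
σ(4) = 4 → σ⁻¹(4) = 4
σ(5) = 6 → σ⁻¹(6) = 5
σ(6) = 3 → σ⁻¹(3) = 6

σ⁻¹ = [3 2 6 4 1 5]


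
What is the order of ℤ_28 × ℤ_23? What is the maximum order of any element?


|ℤ_28 × ℤ_23| = 28 × 23 = 644
Max element order = lcm(28,23) = 644
Cyclic? Yes (gcd=1)

|ℤ_28×ℤ_23| = 644, max element order = 644


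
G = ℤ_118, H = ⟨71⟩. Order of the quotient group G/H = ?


|⟨71⟩| = n / gcd(71, 118) = 118 / 1 = 118
H is normal (ℤ_118 is abelian).
|G/H| = |G| / |H| = 118 / 118 = 1

|G/H| = 1


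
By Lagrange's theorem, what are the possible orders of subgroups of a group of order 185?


Lagrange's theorem: |H| divides |G|
|G| = 185
Divisors of 185: 1, 5, 37, 185

Possible subgroup orders: {1, 5, 37, 185}


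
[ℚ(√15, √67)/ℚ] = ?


[ℚ(√15,√67):ℚ] = [ℚ(√15,√67):ℚ(√15)]·[ℚ(√15):ℚ] = 2·2 = 4

[ℚ(√15, √67)/ℚ] = 4


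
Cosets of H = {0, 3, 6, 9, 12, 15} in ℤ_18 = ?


H = {0, 3, 6, 9, 12, 15}, |H| = 6
Number of cosets = |G|/|H| = 18/6 = 3
0 + H = {0, 3, 6, 9, 12, 15}
1 + H = {1, 4, 7, 10, 13, 16}
2 + H = {2, 5, 8, 11, 14, 17}

Cosets: 0+H={0,3,6,9,12,15}; 1+H={1,4,7,10,13,16}; 2+H={2,5,8,11,14,17}


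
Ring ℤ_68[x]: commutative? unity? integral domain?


ℤ_68 has zero divisors (2·34 ≡ 0), and these lift to constant zero divisors in ℤ_68[x]; so not an integral domain
Commutative: Yes
Integral domain: No
Has unity: Yes

ℤ_68[x]: Commutative=Yes, Unity=Yes


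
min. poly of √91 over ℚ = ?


√91 satisfies x² - 91 = 0, irreducible over ℚ since 91 is squarefree

Minimal polynomial: x² - 91


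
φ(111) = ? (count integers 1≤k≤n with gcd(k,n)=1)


Factor n: 111 = 3 × 37
φ(n) = n · ∏(1 - 1/p) over distinct primes p | n
φ(111) = 111 · (1 - 1/3) · (1 - 1/37) = 72

φ(111) = 72


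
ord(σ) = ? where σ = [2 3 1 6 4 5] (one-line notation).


Cycle decomposition: (1 2 3) (4 6 5)
Cycle lengths: 3, 3
Order = lcm(3, 3) = 3

ord(σ) = 3


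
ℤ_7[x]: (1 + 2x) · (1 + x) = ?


Expand and collect like terms; reduce coefficients mod 7:
x^0: 1·1 = 1 ≡ 1 (mod 7)
x^1: 1·1 + 2·1 = 3 ≡ 3 (mod 7)
x^2: 2·1 = 2 ≡ 2 (mod 7)
Result: 1 + 3x + 2x^2

f · g = 1 + 3x + 2x^2


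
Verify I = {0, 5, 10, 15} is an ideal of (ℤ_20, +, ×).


Check ideal conditions for I = {0, 5, 10, 15} in ℤ_20:
(1) I is an additive subgroup? Yes
(2) For r ∈ ℤ_20 and a ∈ I: r·a ∈ I? Yes

Yes, I is an ideal of ℤ_20


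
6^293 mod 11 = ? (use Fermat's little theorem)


Fermat's little theorem: if p is prime and gcd(a,p)=1, then a^(p-1) ≡ 1 (mod p)
p = 11 is prime, gcd(6,11) = 1
Reduce exponent: 293 mod 10 = 3
So 6^293 ≡ 6^3 (mod 11)
6^3 mod 11 = 7

6^293 ≡ 7 (mod 11)


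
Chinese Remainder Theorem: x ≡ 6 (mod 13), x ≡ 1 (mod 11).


m₁ = 13, m₂ = 11, gcd = 1, so CRT applies. M = m₁·m₂ = 143
Let M₁ = M/m₁ = 11, M₂ = M/m₂ = 13
Find y₁ ≡ M₁⁻¹ (mod m₁): 11⁻¹ ≡ 6 (mod 13)
Find y₂ ≡ M₂⁻¹ (mod m₂): 13⁻¹ ≡ 6 (mod 11)
x = a₁·M₁·y₁ + a₂·M₂·y₂ = 6·11·6 + 1·13·6 = 474
Reduce mod 143: x ≡ 45
Check: 45 mod 13 = 6 ✓, 45 mod 11 = 1 ✓

x ≡ 45 (mod 143)


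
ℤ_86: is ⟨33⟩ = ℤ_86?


g generates ℤ_n iff gcd(g, n) = 1
gcd(33, 86) = 1
Since gcd = 1, 33 is a generator.

Yes, 33 generates ℤ_86


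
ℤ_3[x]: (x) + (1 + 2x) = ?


Add coefficients mod 3:
x^0: 0 + 1 = 1 (mod 3)
x^1: 1 + 2 = 0 (mod 3)
Result: 1

f + g = 1


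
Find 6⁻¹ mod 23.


Use the extended Euclidean algorithm to write 1 = 6·s + 23·t; then s mod 23 is the inverse.
Euclidean algorithm:
  6 = 0·23 + 6
  23 = 3·6 + 5
  6 = 1·5 + 1
  5 = 5·1 + 0
gcd(6,23) = 1
Back-substitution gives: 6·(4) + 23·(-1) = 1
So 6⁻¹ ≡ 4 ≡ 4 (mod 23)
Check: 6 × 4 = 24 ≡ 1 (mod 23) ✓

6⁻¹ ≡ 4 (mod 23)


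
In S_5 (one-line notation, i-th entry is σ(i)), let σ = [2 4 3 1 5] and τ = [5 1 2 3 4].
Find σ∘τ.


σ∘τ: apply τ first, then σ
1 →τ 5 →σ 5
2 →τ 1 →σ 2
3 →τ 2 →σ 4
4 →τ 3 →σ 3
5 →τ 4 →σ 1

σ∘τ = [5 2 4 3 1]


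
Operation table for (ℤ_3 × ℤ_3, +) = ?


Elements: {(0,0), (0,1), (0,2), (1,0), (1,1), (1,2), (2,0), (2,1), (2,2)}
Operation: componentwise addition mod (3, 3)
Entry (a, b) = ((a₁+b₁) mod 3, (a₂+b₂) mod 3)

Cayley table:
      | (0,0) | (0,1) | (0,2) | (1,0) | (1,1) | (1,2) | (2,0) | (2,1) | (2,2)
(0,0) | (0,0) | (0,1) | (0,2) | (1,0) | (1,1) | (1,2) | (2,0) | (2,1) | (2,2)
(0,1) | (0,1) | (0,2) | (0,0) | (1,1) | (1,2) | (1,0) | (2,1) | (2,2) | (2,0)
(0,2) | (0,2) | (0,0) | (0,1) | (1,2) | (1,0) | (1,1) | (2,2) | (2,0) | (2,1)
(1,0) | (1,0) | (1,1) | (1,2) | (2,0) | (2,1) | (2,2) | (0,0) | (0,1) | (0,2)
(1,1) | (1,1) | (1,2) | (1,0) | (2,1) | (2,2) | (2,0) | (0,1) | (0,2) | (0,0)
(1,2) | (1,2) | (1,0) | (1,1) | (2,2) | (2,0) | (2,1) | (0,2) | (0,0) | (0,1)
(2,0) | (2,0) | (2,1) | (2,2) | (0,0) | (0,1) | (0,2) | (1,0) | (1,1) | (1,2)
(2,1) | (2,1) | (2,2) | (2,0) | (0,1) | (0,2) | (0,0) | (1,1) | (1,2) | (1,0)
(2,2) | (2,2) | (2,0) | (2,1) | (0,2) | (0,0) | (0,1) | (1,2) | (1,0) | (1,1)


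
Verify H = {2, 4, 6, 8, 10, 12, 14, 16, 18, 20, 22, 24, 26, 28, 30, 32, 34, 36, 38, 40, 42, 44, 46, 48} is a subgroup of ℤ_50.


Subgroup test for H = {2, 4, 6, 8, 10, 12, 14, 16, 18, 20, 22, 24, 26, 28, 30, 32, 34, 36, 38, 40, 42, 44, 46, 48} in (ℤ_50, +):
(1) 0 ∈ H? No
(2) Closure: for all a,b ∈ H, (a+b) mod 50 ∈ H? No  [counterexample: 2 + 48 = 0 ∉ H]
(3) Inverses: for all a ∈ H, -a mod 50 ∈ H? Yes

No, H is not a subgroup of ℤ_50


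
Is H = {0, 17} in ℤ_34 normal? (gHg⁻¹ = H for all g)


H = {0, 17} in ℤ_34
ℤ_34 is abelian; every subgroup of an abelian group is normal

Yes, normal subgroup


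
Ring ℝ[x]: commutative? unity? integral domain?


Polynomial ring over ℝ (an integral domain) is a commutative integral domain with unity 1
Commutative: Yes
Integral domain: Yes
Has unity: Yes

ℝ[x]: Commutative=Yes, Unity=Yes


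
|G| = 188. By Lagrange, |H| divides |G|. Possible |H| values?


Lagrange's theorem: |H| divides |G|
|G| = 188
Divisors of 188: 1, 2, 4, 47, 94, 188

Possible subgroup orders: {1, 2, 4, 47, 94, 188}


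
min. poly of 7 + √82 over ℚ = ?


Let α = 7 + √82. Then α - 7 = √82, so (α - 7)² = 82, giving α² - 14α - 33 = 0. Degree 2 and α ∉ ℚ, so this is the minimal polynomial.

Minimal polynomial: x² - 14x - 33


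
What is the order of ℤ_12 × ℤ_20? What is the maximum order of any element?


|ℤ_12 × ℤ_20| = 12 × 20 = 240
Max element order = lcm(12,20) = 60
Cyclic? No (gcd=4)

|ℤ_12×ℤ_20| = 240, max element order = 60


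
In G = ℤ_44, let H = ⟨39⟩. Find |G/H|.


|⟨39⟩| = n / gcd(39, 44) = 44 / 1 = 44
H is normal (ℤ_44 is abelian).
|G/H| = |G| / |H| = 44 / 44 = 1

|G/H| = 1


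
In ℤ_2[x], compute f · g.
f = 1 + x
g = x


Expand and collect like terms; reduce coefficients mod 2:
x^0: 1·0 = 0 ≡ 0 (mod 2)
x^1: 1·1 + 1·0 = 1 ≡ 1 (mod 2)
x^2: 1·1 = 1 ≡ 1 (mod 2)
Result: x + x^2

f · g = x + x^2


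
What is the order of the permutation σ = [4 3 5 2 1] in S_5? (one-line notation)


Cycle decomposition: (1 4 2 3 5)
Cycle lengths: 5
Order = lcm(5) = 5

ord(σ) = 5


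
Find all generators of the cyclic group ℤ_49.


g generates ℤ_n iff gcd(g,n) = 1
Prime factors of 49: 7
Generators are g ∈ {1,...,48} not divisible by any of these primes.
Generators: {1, 2, 3, 4, 5, 6, 8, 9, 10, 11, 12, 13, 15, 16, 17, 18, 19, 20, 22, 23, 24, 25, 26, 27, 29, 30, 31, 32, 33, 34, 36, 37, 38, 39, 40, 41, 43, 44, 45, 46, 47, 48}
Number of generators = φ(49) = 42

Generators of ℤ_49 = {1, 2, 3, 4, 5, 6, 8, 9, 10, 11, 12, 13, 15, 16, 17, 18, 19, 20, 22, 23, 24, 25, 26, 27, 29, 30, 31, 32, 33, 34, 36, 37, 38, 39, 40, 41, 43, 44, 45, 46, 47, 48}


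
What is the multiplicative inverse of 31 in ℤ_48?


Use the extended Euclidean algorithm to write 1 = 31·s + 48·t; then s mod 48 is the inverse.
Euclidean algorithm:
  31 = 0·48 + 31
  48 = 1·31 + 17
  31 = 1·17 + 14
  17 = 1·14 + 3
  14 = 4·3 + 2
  3 = 1·2 + 1
  2 = 2·1 + 0
gcd(31,48) = 1
Back-substitution gives: 31·(-17) + 48·(11) = 1
So 31⁻¹ ≡ -17 ≡ 31 (mod 48)
Check: 31 × 31 = 961 ≡ 1 (mod 48) ✓

31⁻¹ ≡ 31 (mod 48)


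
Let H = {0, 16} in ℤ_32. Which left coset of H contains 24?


24 + H = {24 + h (mod 32) : h ∈ H}
24+0=24, 24+16=8
24 + H = {8, 24} = 8 + H

24 + H = {8, 24}


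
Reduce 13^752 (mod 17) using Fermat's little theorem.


Fermat's little theorem: if p is prime and gcd(a,p)=1, then a^(p-1) ≡ 1 (mod p)
p = 17 is prime, gcd(13,17) = 1
Reduce exponent: 752 mod 16 = 0
So 13^752 ≡ 13^0 (mod 17)
13^0 = 1

13^752 ≡ 1 (mod 17)


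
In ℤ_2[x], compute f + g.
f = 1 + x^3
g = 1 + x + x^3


Add coefficients mod 2:
x^0: 1 + 1 = 0 (mod 2)
x^1: 0 + 1 = 1 (mod 2)
x^2: 0 + 0 = 0 (mod 2)
x^3: 1 + 1 = 0 (mod 2)
Result: x

f + g = x


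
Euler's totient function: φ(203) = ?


Factor n: 203 = 7 × 29
φ(n) = n · ∏(1 - 1/p) over distinct primes p | n
φ(203) = 203 · (1 - 1/7) · (1 - 1/29) = 168

φ(203) = 168


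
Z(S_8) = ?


Z(G) = {g ∈ G | gx = xg for all x ∈ G}
S_n is non-abelian for n ≥ 3; Z(S_8) is trivial

Z(S_8) = {e}


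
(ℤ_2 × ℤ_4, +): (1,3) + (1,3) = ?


Operation: componentwise addition mod (2, 4)
(1,3) + (1,3) = ((a₁+b₁) mod 2, (a₂+b₂) mod 4) with a = (1,3), b = (1,3)

(1,3) + (1,3) = (0,2)


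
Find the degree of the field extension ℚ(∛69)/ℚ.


∛69 has minimal polynomial x³ - 69 (irreducible over ℚ since 69 is not a perfect cube)

[ℚ(∛69)/ℚ] = 3


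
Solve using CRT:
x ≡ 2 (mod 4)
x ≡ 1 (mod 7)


m₁ = 4, m₂ = 7, gcd = 1, so CRT applies. M = m₁·m₂ = 28
Let M₁ = M/m₁ = 7, M₂ = M/m₂ = 4
Find y₁ ≡ M₁⁻¹ (mod m₁): 7⁻¹ ≡ 3 (mod 4)
Find y₂ ≡ M₂⁻¹ (mod m₂): 4⁻¹ ≡ 2 (mod 7)
x = a₁·M₁·y₁ + a₂·M₂·y₂ = 2·7·3 + 1·4·2 = 50
Reduce mod 28: x ≡ 22
Check: 22 mod 4 = 2 ✓, 22 mod 7 = 1 ✓

x ≡ 22 (mod 28)


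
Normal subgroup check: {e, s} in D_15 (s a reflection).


H = {e, s} in D_15 (s a reflection)
r·s·r⁻¹ = sr⁻² ≠ s for n ≥ 3, so {e, s} is not closed under conjugation

No, not a normal subgroup


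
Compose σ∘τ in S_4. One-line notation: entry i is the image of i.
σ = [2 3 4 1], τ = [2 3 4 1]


σ∘τ: apply τ first, then σ
1 →τ 2 →σ 3
2 →τ 3 →σ 4
3 →τ 4 →σ 1
4 →τ 1 →σ 2

σ∘τ = [3 4 1 2]


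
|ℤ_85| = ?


ℤ_n has n elements.

|ℤ_85| = 85


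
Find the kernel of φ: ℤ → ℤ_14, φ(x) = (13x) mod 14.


Kernel = preimage of identity
ker(φ) = {x ∈ ℤ : 13x ≡ 0 (mod 14)}. gcd(13,14) = 1, so 13x ≡ 0 (mod 14) ⟺ x ≡ 0 (mod 14/1 = 14). Hence ker(φ) = 14ℤ

ker(φ) = 14ℤ


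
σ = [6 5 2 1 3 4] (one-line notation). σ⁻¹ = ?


To find σ⁻¹, swap domain and range:
σ(1) = 6 → σ⁻¹(6) = 1
σ(2) = 5 → σ⁻¹(5) = 2
σ(3) = 2 → σ⁻¹(2) = 3
σ(4) = 1 → σ⁻¹(1) = 4
σ(5) = 3 → σ⁻¹(3) = 5
σ(6) = 4 → σ⁻¹(4) = 6

σ⁻¹ = [4 3 5 6 2 1]


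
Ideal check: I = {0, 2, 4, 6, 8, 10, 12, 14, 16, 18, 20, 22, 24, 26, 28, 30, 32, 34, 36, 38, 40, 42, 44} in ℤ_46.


Check ideal conditions for I = {0, 2, 4, 6, 8, 10, 12, 14, 16, 18, 20, 22, 24, 26, 28, 30, 32, 34, 36, 38, 40, 42, 44} in ℤ_46:
(1) I is an additive subgroup? Yes
(2) For r ∈ ℤ_46 and a ∈ I: r·a ∈ I? Yes

Yes, I is an ideal of ℤ_46


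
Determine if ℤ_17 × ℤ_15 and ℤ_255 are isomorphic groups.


Comparing ℤ_17 × ℤ_15 and ℤ_255:
gcd(17,15) = 1, so ℤ_17 × ℤ_15 ≅ ℤ_255 (CRT)

Yes, ℤ_17 × ℤ_15 ≅ ℤ_255


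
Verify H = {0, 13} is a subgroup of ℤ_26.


Subgroup test for H = {0, 13} in (ℤ_26, +):
(1) 0 ∈ H? Yes
(2) Closure: for all a,b ∈ H, (a+b) mod 26 ∈ H? Yes
(3) Inverses: for all a ∈ H, -a mod 26 ∈ H? Yes

Yes, H is a subgroup of ℤ_26


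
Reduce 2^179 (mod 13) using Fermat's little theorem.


Fermat's little theorem: if p is prime and gcd(a,p)=1, then a^(p-1) ≡ 1 (mod p)
p = 13 is prime, gcd(2,13) = 1
Reduce exponent: 179 mod 12 = 11
So 2^179 ≡ 2^11 (mod 13)
2^11 mod 13 = 7

2^179 ≡ 7 (mod 13)


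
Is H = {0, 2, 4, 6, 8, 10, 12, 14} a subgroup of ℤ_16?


Subgroup test for H = {0, 2, 4, 6, 8, 10, 12, 14} in (ℤ_16, +):
(1) 0 ∈ H? Yes
(2) Closure: for all a,b ∈ H, (a+b) mod 16 ∈ H? Yes
(3) Inverses: for all a ∈ H, -a mod 16 ∈ H? Yes

Yes, H is a subgroup of ℤ_16


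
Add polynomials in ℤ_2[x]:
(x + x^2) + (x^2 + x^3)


Add coefficients mod 2:
x^0: 0 + 0 = 0 (mod 2)
x^1: 1 + 0 = 1 (mod 2)
x^2: 1 + 1 = 0 (mod 2)
x^3: 0 + 1 = 1 (mod 2)
Result: x + x^3

f + g = x + x^3


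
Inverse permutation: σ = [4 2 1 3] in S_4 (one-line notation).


To find σ⁻¹, swap domain and range:
σ(1) = 4 → σ⁻¹(4) = 1
σ(2) = 2 → σ⁻¹(2) = 2
σ(3) = 1 → σ⁻¹(1) = 3
σ(4) = 3 → σ⁻¹(3) = 4

σ⁻¹ = [3 2 4 1]


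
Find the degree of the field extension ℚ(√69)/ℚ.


√69 has minimal polynomial x² - 69 (irreducible over ℚ since 69 is squarefree)

[ℚ(√69)/ℚ] = 2


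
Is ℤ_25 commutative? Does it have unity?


ℤ_25 is a commutative ring with unity 1; 25 = 5×5 is composite, so 5·5 ≡ 0 gives zero divisors (not an integral domain)
Commutative: Yes
Integral domain: No
Has unity: Yes

ℤ_25: Commutative=Yes, Unity=Yes


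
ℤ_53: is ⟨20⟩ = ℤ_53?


g generates ℤ_n iff gcd(g, n) = 1
gcd(20, 53) = 1
Since gcd = 1, 20 is a generator.

Yes, 20 generates ℤ_53


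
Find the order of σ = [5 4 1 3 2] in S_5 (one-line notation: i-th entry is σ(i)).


Cycle decomposition: (1 5 2 4 3)
Cycle lengths: 5
Order = lcm(5) = 5

ord(σ) = 5


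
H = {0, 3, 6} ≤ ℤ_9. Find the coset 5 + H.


5 + H = {5 + h (mod 9) : h ∈ H}
5+0=5, 5+3=8, 5+6=2
5 + H = {2, 5, 8} = 2 + H

5 + H = {2, 5, 8}


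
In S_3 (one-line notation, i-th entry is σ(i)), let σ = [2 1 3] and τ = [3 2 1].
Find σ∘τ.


σ∘τ: apply τ first, then σ
1 →τ 3 →σ 3
2 →τ 2 →σ 1
3 →τ 1 →σ 2

σ∘τ = [3 1 2]


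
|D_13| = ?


|D_n| = 2n (n rotations and n reflections)
|D_13| = 2×13 = 26

|D_13| = 26


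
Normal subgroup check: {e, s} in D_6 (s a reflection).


H = {e, s} in D_6 (s a reflection)
r·s·r⁻¹ = sr⁻² ≠ s for n ≥ 3, so {e, s} is not closed under conjugation

No, not a normal subgroup


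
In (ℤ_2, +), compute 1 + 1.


Operation: addition mod 2
1 + 1 = (a + b) mod 2 with a = 1, b = 1

1 + 1 = 0


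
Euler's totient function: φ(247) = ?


Factor n: 247 = 13 × 19
φ(n) = n · ∏(1 - 1/p) over distinct primes p | n
φ(247) = 247 · (1 - 1/13) · (1 - 1/19) = 216

φ(247) = 216


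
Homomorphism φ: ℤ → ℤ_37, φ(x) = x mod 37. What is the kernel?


Kernel = preimage of identity
ker(φ) = {x ∈ ℤ : x ≡ 0 (mod 37)} = 37ℤ = {0, ±37, ±74, ...}

ker(φ) = 37ℤ


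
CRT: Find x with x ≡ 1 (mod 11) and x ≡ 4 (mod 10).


m₁ = 11, m₂ = 10, gcd = 1, so CRT applies. M = m₁·m₂ = 110
Let M₁ = M/m₁ = 10, M₂ = M/m₂ = 11
Find y₁ ≡ M₁⁻¹ (mod m₁): 10⁻¹ ≡ 10 (mod 11)
Find y₂ ≡ M₂⁻¹ (mod m₂): 11⁻¹ ≡ 1 (mod 10)
x = a₁·M₁·y₁ + a₂·M₂·y₂ = 1·10·10 + 4·11·1 = 144
Reduce mod 110: x ≡ 34
Check: 34 mod 11 = 1 ✓, 34 mod 10 = 4 ✓

x ≡ 34 (mod 110)


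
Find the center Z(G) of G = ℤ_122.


Z(G) = {g ∈ G | gx = xg for all x ∈ G}
ℤ_122 is abelian, so Z(G) = G

Z(ℤ_122) = ℤ_122


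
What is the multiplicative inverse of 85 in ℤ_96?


Use the extended Euclidean algorithm to write 1 = 85·s + 96·t; then s mod 96 is the inverse.
Euclidean algorithm:
  85 = 0·96 + 85
  96 = 1·85 + 11
  85 = 7·11 + 8
  11 = 1·8 + 3
  8 = 2·3 + 2
  3 = 1·2 + 1
  2 = 2·1 + 0
gcd(85,96) = 1
Back-substitution gives: 85·(-35) + 96·(31) = 1
So 85⁻¹ ≡ -35 ≡ 61 (mod 96)
Check: 85 × 61 = 5185 ≡ 1 (mod 96) ✓

85⁻¹ ≡ 61 (mod 96)


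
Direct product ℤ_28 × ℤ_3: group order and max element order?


|ℤ_28 × ℤ_3| = 28 × 3 = 84
Max element order = lcm(28,3) = 84
Cyclic? Yes (gcd=1)

|ℤ_28×ℤ_3| = 84, max element order = 84


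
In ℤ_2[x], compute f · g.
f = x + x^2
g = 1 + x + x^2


Expand and collect like terms; reduce coefficients mod 2:
x^0: 0·1 = 0 ≡ 0 (mod 2)
x^1: 0·1 + 1·1 = 1 ≡ 1 (mod 2)
x^2: 0·1 + 1·1 + 1·1 = 2 ≡ 0 (mod 2)
x^3: 1·1 + 1·1 = 2 ≡ 0 (mod 2)
x^4: 1·1 = 1 ≡ 1 (mod 2)
Result: x + x^4

f · g = x + x^4


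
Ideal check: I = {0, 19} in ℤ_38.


Check ideal conditions for I = {0, 19} in ℤ_38:
(1) I is an additive subgroup? Yes
(2) For r ∈ ℤ_38 and a ∈ I: r·a ∈ I? Yes

Yes, I is an ideal of ℤ_38


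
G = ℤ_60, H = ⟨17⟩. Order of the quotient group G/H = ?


|⟨17⟩| = n / gcd(17, 60) = 60 / 1 = 60
H is normal (ℤ_60 is abelian).
|G/H| = |G| / |H| = 60 / 60 = 1

|G/H| = 1


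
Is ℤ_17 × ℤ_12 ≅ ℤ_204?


Comparing ℤ_17 × ℤ_12 and ℤ_204:
gcd(17,12) = 1, so ℤ_17 × ℤ_12 ≅ ℤ_204 (CRT)

Yes, ℤ_17 × ℤ_12 ≅ ℤ_204


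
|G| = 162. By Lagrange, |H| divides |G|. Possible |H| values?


Lagrange's theorem: |H| divides |G|
|G| = 162
Divisors of 162: 1, 2, 3, 6, 9, 18, 27, 54, 81, 162

Possible subgroup orders: {1, 2, 3, 6, 9, 18, 27, 54, 81, 162}


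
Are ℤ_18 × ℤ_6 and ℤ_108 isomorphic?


Comparing ℤ_18 × ℤ_6 and ℤ_108:
gcd(18,6) = 6 ≠ 1. Max element order in ℤ_18×ℤ_6 is lcm(18,6) = 18 < 108, so it has no element of order 108

No, ℤ_18 × ℤ_6 ≇ ℤ_108


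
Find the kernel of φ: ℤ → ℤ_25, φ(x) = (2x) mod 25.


Kernel = preimage of identity
ker(φ) = {x ∈ ℤ : 2x ≡ 0 (mod 25)}. gcd(2,25) = 1, so 2x ≡ 0 (mod 25) ⟺ x ≡ 0 (mod 25/1 = 25). Hence ker(φ) = 25ℤ

ker(φ) = 25ℤ


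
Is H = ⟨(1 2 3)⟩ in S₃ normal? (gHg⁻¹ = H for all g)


H = ⟨(1 2 3)⟩ in S₃
⟨(1 2 3)⟩ has order 3 and index 2 in S₃; index-2 subgroups are normal

Yes, normal subgroup


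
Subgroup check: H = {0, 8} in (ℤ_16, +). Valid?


Subgroup test for H = {0, 8} in (ℤ_16, +):
(1) 0 ∈ H? Yes
(2) Closure: for all a,b ∈ H, (a+b) mod 16 ∈ H? Yes
(3) Inverses: for all a ∈ H, -a mod 16 ∈ H? Yes

Yes, H is a subgroup of ℤ_16


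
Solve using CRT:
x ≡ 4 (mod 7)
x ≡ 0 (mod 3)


m₁ = 7, m₂ = 3, gcd = 1, so CRT applies. M = m₁·m₂ = 21
Let M₁ = M/m₁ = 3, M₂ = M/m₂ = 7
Find y₁ ≡ M₁⁻¹ (mod m₁): 3⁻¹ ≡ 5 (mod 7)
Find y₂ ≡ M₂⁻¹ (mod m₂): 7⁻¹ ≡ 1 (mod 3)
x = a₁·M₁·y₁ + a₂·M₂·y₂ = 4·3·5 + 0·7·1 = 60
Reduce mod 21: x ≡ 18
Check: 18 mod 7 = 4 ✓, 18 mod 3 = 0 ✓

x ≡ 18 (mod 21)


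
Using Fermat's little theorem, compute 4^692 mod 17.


Fermat's little theorem: if p is prime and gcd(a,p)=1, then a^(p-1) ≡ 1 (mod p)
p = 17 is prime, gcd(4,17) = 1
Reduce exponent: 692 mod 16 = 4
So 4^692 ≡ 4^4 (mod 17)
4^4 mod 17 = 1

4^692 ≡ 1 (mod 17)


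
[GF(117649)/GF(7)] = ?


GF(117649) = GF(7^6), so the extension degree is 6

[GF(117649)/GF(7)] = 6


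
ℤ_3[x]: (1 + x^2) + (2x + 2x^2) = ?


Add coefficients mod 3:
x^0: 1 + 0 = 1 (mod 3)
x^1: 0 + 2 = 2 (mod 3)
x^2: 1 + 2 = 0 (mod 3)
Result: 1 + 2x

f + g = 1 + 2x


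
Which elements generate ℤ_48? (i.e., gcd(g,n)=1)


g generates ℤ_n iff gcd(g,n) = 1
Prime factors of 48: 2, 3
Generators are g ∈ {1,...,47} not divisible by any of these primes.
Generators: {1, 5, 7, 11, 13, 17, 19, 23, 25, 29, 31, 35, 37, 41, 43, 47}
Number of generators = φ(48) = 16

Generators of ℤ_48 = {1, 5, 7, 11, 13, 17, 19, 23, 25, 29, 31, 35, 37, 41, 43, 47}


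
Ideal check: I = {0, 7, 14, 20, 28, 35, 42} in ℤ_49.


Check ideal conditions for I = {0, 7, 14, 20, 28, 35, 42} in ℤ_49:
(1) I is an additive subgroup? No
(2) For r ∈ ℤ_49 and a ∈ I: r·a ∈ I? No  [counterexample: r=2, a=20, r·a mod 49 = 40 ∉ I]

No, I is not an ideal of ℤ_49


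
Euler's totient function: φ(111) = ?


Factor n: 111 = 3 × 37
φ(n) = n · ∏(1 - 1/p) over distinct primes p | n
φ(111) = 111 · (1 - 1/3) · (1 - 1/37) = 72

φ(111) = 72


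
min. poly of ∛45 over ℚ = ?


∛45 satisfies x³ - 45 = 0, irreducible over ℚ (no rational root; 45 is not a perfect cube)

Minimal polynomial: x³ - 45


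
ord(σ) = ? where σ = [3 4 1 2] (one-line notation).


Cycle decomposition: (1 3) (2 4)
Cycle lengths: 2, 2
Order = lcm(2, 2) = 2

ord(σ) = 2


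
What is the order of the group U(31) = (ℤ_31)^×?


U(n) is the group of units mod n; |U(n)| = φ(n)
|U(31)| = φ(31) = 30

|U(31) = (ℤ_31)^×| = 30


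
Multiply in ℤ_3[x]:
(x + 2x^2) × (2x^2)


Expand and collect like terms; reduce coefficients mod 3:
x^0: 0·0 = 0 ≡ 0 (mod 3)
x^1: 0·0 + 1·0 = 0 ≡ 0 (mod 3)
x^2: 0·2 + 1·0 + 2·0 = 0 ≡ 0 (mod 3)
x^3: 1·2 + 2·0 = 2 ≡ 2 (mod 3)
x^4: 2·2 = 4 ≡ 1 (mod 3)
Result: 2x^3 + x^4

f · g = 2x^3 + x^4


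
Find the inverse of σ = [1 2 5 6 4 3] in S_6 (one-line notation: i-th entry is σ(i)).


To find σ⁻¹, swap domain and range:
σ(1) = 1 → σ⁻¹(1) = 1
σ(2) = 2 → σ⁻¹(2) = 2
σ(3) = 5 → σ⁻¹(5) = 3
σ(4) = 6 → σ⁻¹(6) = 4
σ(5) = 4 → σ⁻¹(4) = 5
σ(6) = 3 → σ⁻¹(3) = 6

σ⁻¹ = [1 2 6 5 3 4]


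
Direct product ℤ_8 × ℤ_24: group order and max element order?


|ℤ_8 × ℤ_24| = 8 × 24 = 192
Max element order = lcm(8,24) = 24
Cyclic? No (gcd=8)

|ℤ_8×ℤ_24| = 192, max element order = 24


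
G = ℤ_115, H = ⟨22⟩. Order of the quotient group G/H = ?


|⟨22⟩| = n / gcd(22, 115) = 115 / 1 = 115
H is normal (ℤ_115 is abelian).
|G/H| = |G| / |H| = 115 / 115 = 1

|G/H| = 1


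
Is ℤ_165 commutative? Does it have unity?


ℤ_165 is a commutative ring with unity 1; 165 = 3×55 is composite, so 3·55 ≡ 0 gives zero divisors (not an integral domain)
Commutative: Yes
Integral domain: No
Has unity: Yes

ℤ_165: Commutative=Yes, Unity=Yes


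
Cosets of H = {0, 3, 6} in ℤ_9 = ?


H = {0, 3, 6}, |H| = 3
Number of cosets = |G|/|H| = 9/3 = 3
0 + H = {0, 3, 6}
1 + H = {1, 4, 7}
2 + H = {2, 5, 8}

Cosets: 0+H={0,3,6}; 1+H={1,4,7}; 2+H={2,5,8}


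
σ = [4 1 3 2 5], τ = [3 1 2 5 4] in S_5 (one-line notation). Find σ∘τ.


σ∘τ: apply τ first, then σ
1 →τ 3 →σ 3
2 →τ 1 →σ 4
3 →τ 2 →σ 1
4 →τ 5 →σ 5
5 →τ 4 →σ 2

σ∘τ = [3 4 1 5 2]


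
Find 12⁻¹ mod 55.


Use the extended Euclidean algorithm to write 1 = 12·s + 55·t; then s mod 55 is the inverse.
Euclidean algorithm:
  12 = 0·55 + 12
  55 = 4·12 + 7
  12 = 1·7 + 5
  7 = 1·5 + 2
  5 = 2·2 + 1
  2 = 2·1 + 0
gcd(12,55) = 1
Back-substitution gives: 12·(23) + 55·(-5) = 1
So 12⁻¹ ≡ 23 ≡ 23 (mod 55)
Check: 12 × 23 = 276 ≡ 1 (mod 55) ✓

12⁻¹ ≡ 23 (mod 55)


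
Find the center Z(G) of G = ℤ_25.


Z(G) = {g ∈ G | gx = xg for all x ∈ G}
ℤ_25 is abelian, so Z(G) = G

Z(ℤ_25) = ℤ_25


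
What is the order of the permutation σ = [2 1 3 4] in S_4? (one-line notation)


Cycle decomposition: (1 2)
Cycle lengths: 2
Order = lcm(2) = 2

ord(σ) = 2


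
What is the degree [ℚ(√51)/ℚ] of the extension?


√51 has minimal polynomial x² - 51 (irreducible over ℚ since 51 is squarefree)

[ℚ(√51)/ℚ] = 2


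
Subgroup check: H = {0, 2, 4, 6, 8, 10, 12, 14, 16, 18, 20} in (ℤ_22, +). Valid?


Subgroup test for H = {0, 2, 4, 6, 8, 10, 12, 14, 16, 18, 20} in (ℤ_22, +):
(1) 0 ∈ H? Yes
(2) Closure: for all a,b ∈ H, (a+b) mod 22 ∈ H? Yes
(3) Inverses: for all a ∈ H, -a mod 22 ∈ H? Yes

Yes, H is a subgroup of ℤ_22


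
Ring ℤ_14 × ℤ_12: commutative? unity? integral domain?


Direct product ring; commutative with unity (1,1); but (1,0)·(0,1) = (0,0) gives zero divisors, so not an integral domain
Commutative: Yes
Integral domain: No
Has unity: Yes

ℤ_14 × ℤ_12: Commutative=Yes, Unity=Yes


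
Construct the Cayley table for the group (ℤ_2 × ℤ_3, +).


Elements: {(0,0), (0,1), (0,2), (1,0), (1,1), (1,2)}
Operation: componentwise addition mod (2, 3)
Entry (a, b) = ((a₁+b₁) mod 2, (a₂+b₂) mod 3)

Cayley table:
      | (0,0) | (0,1) | (0,2) | (1,0) | (1,1) | (1,2)
(0,0) | (0,0) | (0,1) | (0,2) | (1,0) | (1,1) | (1,2)
(0,1) | (0,1) | (0,2) | (0,0) | (1,1) | (1,2) | (1,0)
(0,2) | (0,2) | (0,0) | (0,1) | (1,2) | (1,0) | (1,1)
(1,0) | (1,0) | (1,1) | (1,2) | (0,0) | (0,1) | (0,2)
(1,1) | (1,1) | (1,2) | (1,0) | (0,1) | (0,2) | (0,0)
(1,2) | (1,2) | (1,0) | (1,1) | (0,2) | (0,0) | (0,1)


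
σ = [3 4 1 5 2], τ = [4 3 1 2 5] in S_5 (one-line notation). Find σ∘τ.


σ∘τ: apply τ first, then σ
1 →τ 4 →σ 5
2 →τ 3 →σ 1
3 →τ 1 →σ 3
4 →τ 2 →σ 4
5 →τ 5 →σ 2

σ∘τ = [5 1 3 4 2]


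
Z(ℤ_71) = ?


Z(G) = {g ∈ G | gx = xg for all x ∈ G}
ℤ_71 is abelian, so Z(G) = G

Z(ℤ_71) = ℤ_71


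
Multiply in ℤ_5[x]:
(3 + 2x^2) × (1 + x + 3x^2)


Expand and collect like terms; reduce coefficients mod 5:
x^0: 3·1 = 3 ≡ 3 (mod 5)
x^1: 3·1 + 0·1 = 3 ≡ 3 (mod 5)
x^2: 3·3 + 0·1 + 2·1 = 11 ≡ 1 (mod 5)
x^3: 0·3 + 2·1 = 2 ≡ 2 (mod 5)
x^4: 2·3 = 6 ≡ 1 (mod 5)
Result: 3 + 3x + x^2 + 2x^3 + x^4

f · g = 3 + 3x + x^2 + 2x^3 + x^4


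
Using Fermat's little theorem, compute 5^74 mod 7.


Fermat's little theorem: if p is prime and gcd(a,p)=1, then a^(p-1) ≡ 1 (mod p)
p = 7 is prime, gcd(5,7) = 1
Reduce exponent: 74 mod 6 = 2
So 5^74 ≡ 5^2 (mod 7)
5^2 mod 7 = 4

5^74 ≡ 4 (mod 7)


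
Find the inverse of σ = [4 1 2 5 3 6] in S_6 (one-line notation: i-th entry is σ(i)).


To find σ⁻¹, swap domain and range:
σ(1) = 4 → σ⁻¹(4) = 1
σ(2) = 1 → σ⁻¹(1) = 2
σ(3) = 2 → σ⁻¹(2) = 3
σ(4) = 5 → σ⁻¹(5) = 4
σ(5) = 3 → σ⁻¹(3) = 5
σ(6) = 6 → σ⁻¹(6) = 6

σ⁻¹ = [2 3 5 1 4 6]


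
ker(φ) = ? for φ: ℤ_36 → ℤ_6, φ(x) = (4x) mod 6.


Kernel = preimage of identity
ker(φ) = {x ∈ ℤ_36 : 4x ≡ 0 (mod 6)}. Since 6 | 36, φ is well-defined. The kernel is the cyclic subgroup ⟨3⟩ of ℤ_36 (order 12), i.e. {0, 3, 6, 9, 12, 15, 18, 21, 24, 27, 30, 33}

ker(φ) = {0, 3, 6, 9, 12, 15, 18, 21, 24, 27, 30, 33}


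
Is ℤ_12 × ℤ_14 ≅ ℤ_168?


Comparing ℤ_12 × ℤ_14 and ℤ_168:
gcd(12,14) = 2 ≠ 1. Max element order in ℤ_12×ℤ_14 is lcm(12,14) = 84 < 168, so it has no element of order 168

No, ℤ_12 × ℤ_14 ≇ ℤ_168


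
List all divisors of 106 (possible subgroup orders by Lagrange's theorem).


Lagrange's theorem: |H| divides |G|
|G| = 106
Divisors of 106: 1, 2, 53, 106

Possible subgroup orders: {1, 2, 53, 106}


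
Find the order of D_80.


|D_n| = 2n (n rotations and n reflections)
|D_80| = 2×80 = 160

|D_80| = 160


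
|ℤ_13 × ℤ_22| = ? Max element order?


|ℤ_13 × ℤ_22| = 13 × 22 = 286
Max element order = lcm(13,22) = 286
Cyclic? Yes (gcd=1)

|ℤ_13×ℤ_22| = 286, max element order = 286


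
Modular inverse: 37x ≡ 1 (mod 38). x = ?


Use the extended Euclidean algorithm to write 1 = 37·s + 38·t; then s mod 38 is the inverse.
Euclidean algorithm:
  37 = 0·38 + 37
  38 = 1·37 + 1
  37 = 37·1 + 0
gcd(37,38) = 1
Back-substitution gives: 37·(-1) + 38·(1) = 1
So 37⁻¹ ≡ -1 ≡ 37 (mod 38)
Check: 37 × 37 = 1369 ≡ 1 (mod 38) ✓

37⁻¹ ≡ 37 (mod 38)


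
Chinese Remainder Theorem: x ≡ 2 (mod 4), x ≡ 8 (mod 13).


m₁ = 4, m₂ = 13, gcd = 1, so CRT applies. M = m₁·m₂ = 52
Let M₁ = M/m₁ = 13, M₂ = M/m₂ = 4
Find y₁ ≡ M₁⁻¹ (mod m₁): 13⁻¹ ≡ 1 (mod 4)
Find y₂ ≡ M₂⁻¹ (mod m₂): 4⁻¹ ≡ 10 (mod 13)
x = a₁·M₁·y₁ + a₂·M₂·y₂ = 2·13·1 + 8·4·10 = 346
Reduce mod 52: x ≡ 34
Check: 34 mod 4 = 2 ✓, 34 mod 13 = 8 ✓

x ≡ 34 (mod 52)


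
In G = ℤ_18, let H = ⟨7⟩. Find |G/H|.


|⟨7⟩| = n / gcd(7, 18) = 18 / 1 = 18
H is normal (ℤ_18 is abelian).
|G/H| = |G| / |H| = 18 / 18 = 1

|G/H| = 1


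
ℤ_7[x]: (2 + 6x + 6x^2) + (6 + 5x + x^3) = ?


Add coefficients mod 7:
x^0: 2 + 6 = 1 (mod 7)
x^1: 6 + 5 = 4 (mod 7)
x^2: 6 + 0 = 6 (mod 7)
x^3: 0 + 1 = 1 (mod 7)
Result: 1 + 4x + 6x^2 + x^3

f + g = 1 + 4x + 6x^2 + x^3


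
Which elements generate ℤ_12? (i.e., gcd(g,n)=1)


g generates ℤ_n iff gcd(g,n) = 1
Checking each g ∈ {1,...,11}:
gcd(1,12) = 1
gcd(2,12) = 2
gcd(3,12) = 3
gcd(4,12) = 4
gcd(5,12) = 1
gcd(6,12) = 6
gcd(7,12) = 1
gcd(8,12) = 4
gcd(9,12) = 3
gcd(10,12) = 2
gcd(11,12) = 1
Generators: {1, 5, 7, 11}
Number of generators = φ(12) = 4

Generators of ℤ_12 = {1, 5, 7, 11}


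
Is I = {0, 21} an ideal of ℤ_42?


Check ideal conditions for I = {0, 21} in ℤ_42:
(1) I is an additive subgroup? Yes
(2) For r ∈ ℤ_42 and a ∈ I: r·a ∈ I? Yes

Yes, I is an ideal of ℤ_42


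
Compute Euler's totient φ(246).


Factor n: 246 = 2 × 3 × 41
φ(n) = n · ∏(1 - 1/p) over distinct primes p | n
φ(246) = 246 · (1 - 1/2) · (1 - 1/3) · (1 - 1/41) = 80

φ(246) = 80


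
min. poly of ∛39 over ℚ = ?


∛39 satisfies x³ - 39 = 0, irreducible over ℚ (no rational root; 39 is not a perfect cube)

Minimal polynomial: x³ - 39


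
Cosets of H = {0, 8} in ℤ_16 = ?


H = {0, 8}, |H| = 2
Number of cosets = |G|/|H| = 16/2 = 8
0 + H = {0, 8}
1 + H = {1, 9}
2 + H = {2, 10}
3 + H = {3, 11}
4 + H = {4, 12}
5 + H = {5, 13}
6 + H = {6, 14}
7 + H = {7, 15}

Cosets: 0+H={0,8}; 1+H={1,9}; 2+H={2,10}; 3+H={3,11}; 4+H={4,12}; 5+H={5,13}; 6+H={6,14}; 7+H={7,15}


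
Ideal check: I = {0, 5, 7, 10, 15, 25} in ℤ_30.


Check ideal conditions for I = {0, 5, 7, 10, 15, 25} in ℤ_30:
(1) I is an additive subgroup? No
(2) For r ∈ ℤ_30 and a ∈ I: r·a ∈ I? No  [counterexample: r=2, a=7, r·a mod 30 = 14 ∉ I]

No, I is not an ideal of ℤ_30


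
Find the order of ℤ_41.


ℤ_n has n elements.

|ℤ_41| = 41


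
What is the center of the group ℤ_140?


Z(G) = {g ∈ G | gx = xg for all x ∈ G}
ℤ_140 is abelian, so Z(G) = G

Z(ℤ_140) = ℤ_140


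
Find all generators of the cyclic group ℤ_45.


g generates ℤ_n iff gcd(g,n) = 1
Prime factors of 45: 3, 5
Generators are g ∈ {1,...,44} not divisible by any of these primes.
Generators: {1, 2, 4, 7, 8, 11, 13, 14, 16, 17, 19, 22, 23, 26, 28, 29, 31, 32, 34, 37, 38, 41, 43, 44}
Number of generators = φ(45) = 24

Generators of ℤ_45 = {1, 2, 4, 7, 8, 11, 13, 14, 16, 17, 19, 22, 23, 26, 28, 29, 31, 32, 34, 37, 38, 41, 43, 44}


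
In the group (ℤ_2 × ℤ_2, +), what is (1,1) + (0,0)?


Operation: componentwise addition mod (2, 2)
(1,1) + (0,0) = ((a₁+b₁) mod 2, (a₂+b₂) mod 2) with a = (1,1), b = (0,0)

(1,1) + (0,0) = (1,1)


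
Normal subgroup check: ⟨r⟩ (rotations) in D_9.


H = ⟨r⟩ (rotations) in D_9
The rotation subgroup ⟨r⟩ has index 2 in D_9, so it is normal

Yes, normal subgroup


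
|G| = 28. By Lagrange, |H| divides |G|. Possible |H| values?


Lagrange's theorem: |H| divides |G|
|G| = 28
Divisors of 28: 1, 2, 4, 7, 14, 28

Possible subgroup orders: {1, 2, 4, 7, 14, 28}


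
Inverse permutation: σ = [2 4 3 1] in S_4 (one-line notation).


To find σ⁻¹, swap domain and range:
σ(1) = 2 → σ⁻¹(2) = 1
σ(2) = 4 → σ⁻¹(4) = 2
σ(3) = 3 → σ⁻¹(3) = 3
σ(4) = 1 → σ⁻¹(1) = 4

σ⁻¹ = [4 1 3 2]


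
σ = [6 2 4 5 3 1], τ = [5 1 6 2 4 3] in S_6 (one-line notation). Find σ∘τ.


σ∘τ: apply τ first, then σ
1 →τ 5 →σ 3
2 →τ 1 →σ 6
3 →τ 6 →σ 1
4 →τ 2 →σ 2
5 →τ 4 →σ 5
6 →τ 3 →σ 4

σ∘τ = [3 6 1 2 5 4]


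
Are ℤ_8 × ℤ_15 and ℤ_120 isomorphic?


Comparing ℤ_8 × ℤ_15 and ℤ_120:
gcd(8,15) = 1, so ℤ_8 × ℤ_15 ≅ ℤ_120 (CRT)

Yes, ℤ_8 × ℤ_15 ≅ ℤ_120


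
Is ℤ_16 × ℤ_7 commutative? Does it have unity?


Direct product ring; commutative with unity (1,1); but (1,0)·(0,1) = (0,0) gives zero divisors, so not an integral domain
Commutative: Yes
Integral domain: No
Has unity: Yes

ℤ_16 × ℤ_7: Commutative=Yes, Unity=Yes


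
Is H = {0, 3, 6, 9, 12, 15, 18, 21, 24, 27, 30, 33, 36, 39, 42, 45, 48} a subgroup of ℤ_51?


Subgroup test for H = {0, 3, 6, 9, 12, 15, 18, 21, 24, 27, 30, 33, 36, 39, 42, 45, 48} in (ℤ_51, +):
(1) 0 ∈ H? Yes
(2) Closure: for all a,b ∈ H, (a+b) mod 51 ∈ H? Yes
(3) Inverses: for all a ∈ H, -a mod 51 ∈ H? Yes

Yes, H is a subgroup of ℤ_51


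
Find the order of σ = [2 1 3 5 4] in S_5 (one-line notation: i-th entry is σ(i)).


Cycle decomposition: (1 2) (4 5)
Cycle lengths: 2, 2
Order = lcm(2, 2) = 2

ord(σ) = 2


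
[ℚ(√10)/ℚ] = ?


√10 has minimal polynomial x² - 10 (irreducible over ℚ since 10 is squarefree)

[ℚ(√10)/ℚ] = 2


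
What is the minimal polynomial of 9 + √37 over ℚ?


Let α = 9 + √37. Then α - 9 = √37, so (α - 9)² = 37, giving α² - 18α + 44 = 0. Degree 2 and α ∉ ℚ, so this is the minimal polynomial.

Minimal polynomial: x² - 18x + 44


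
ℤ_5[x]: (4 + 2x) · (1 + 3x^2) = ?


Expand and collect like terms; reduce coefficients mod 5:
x^0: 4·1 = 4 ≡ 4 (mod 5)
x^1: 4·0 + 2·1 = 2 ≡ 2 (mod 5)
x^2: 4·3 + 2·0 = 12 ≡ 2 (mod 5)
x^3: 2·3 = 6 ≡ 1 (mod 5)
Result: 4 + 2x + 2x^2 + x^3

f · g = 4 + 2x + 2x^2 + x^3


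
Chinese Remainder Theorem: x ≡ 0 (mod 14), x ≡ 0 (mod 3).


m₁ = 14, m₂ = 3, gcd = 1, so CRT applies. M = m₁·m₂ = 42
Let M₁ = M/m₁ = 3, M₂ = M/m₂ = 14
Find y₁ ≡ M₁⁻¹ (mod m₁): 3⁻¹ ≡ 5 (mod 14)
Find y₂ ≡ M₂⁻¹ (mod m₂): 14⁻¹ ≡ 2 (mod 3)
x = a₁·M₁·y₁ + a₂·M₂·y₂ = 0·3·5 + 0·14·2 = 0
Reduce mod 42: x ≡ 0
Check: 0 mod 14 = 0 ✓, 0 mod 3 = 0 ✓

x ≡ 0 (mod 42)


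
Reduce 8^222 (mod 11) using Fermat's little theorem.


Fermat's little theorem: if p is prime and gcd(a,p)=1, then a^(p-1) ≡ 1 (mod p)
p = 11 is prime, gcd(8,11) = 1
Reduce exponent: 222 mod 10 = 2
So 8^222 ≡ 8^2 (mod 11)
8^2 mod 11 = 9

8^222 ≡ 9 (mod 11)


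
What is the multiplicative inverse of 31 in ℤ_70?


Use the extended Euclidean algorithm to write 1 = 31·s + 70·t; then s mod 70 is the inverse.
Euclidean algorithm:
  31 = 0·70 + 31
  70 = 2·31 + 8
  31 = 3·8 + 7
  8 = 1·7 + 1
  7 = 7·1 + 0
gcd(31,70) = 1
Back-substitution gives: 31·(-9) + 70·(4) = 1
So 31⁻¹ ≡ -9 ≡ 61 (mod 70)
Check: 31 × 61 = 1891 ≡ 1 (mod 70) ✓

31⁻¹ ≡ 61 (mod 70)
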